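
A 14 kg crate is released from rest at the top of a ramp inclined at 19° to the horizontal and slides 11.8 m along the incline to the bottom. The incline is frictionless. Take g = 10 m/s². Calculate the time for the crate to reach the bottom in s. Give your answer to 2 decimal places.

The weight component along the incline is mg sin 19° = 45.580 N and the normal force is N = mg cos 19° = 132.373 N.
With no friction, a = g sin 19° = 3.2557 m/s².
Starting from rest, L = ½at², so t = √(2L/a) = √(2 × 11.8 / 3.2557) = 2.6924 s.

2.69 s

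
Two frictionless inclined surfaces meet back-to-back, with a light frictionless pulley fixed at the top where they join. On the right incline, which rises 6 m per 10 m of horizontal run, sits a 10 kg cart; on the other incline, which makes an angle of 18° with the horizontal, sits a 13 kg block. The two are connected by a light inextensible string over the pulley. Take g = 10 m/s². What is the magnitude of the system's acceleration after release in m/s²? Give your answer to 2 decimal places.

Resolve each weight along its own incline: the 10 kg mass has component 10 × 10 × sin 30.96° = 51.450 N down its slope, and the 13 kg mass has 13 × 10 × sin 18° = 40.172 N down its slope.
The 10 kg side's 51.450 N exceeds the other side's 40.172 N, so that mass slides down and the 13 kg mass slides up. Taking that direction as positive, Newton's second law for the whole system gives 51.450 − 40.172 = (10 + 13) a, so a = 11.278 / 23 = 0.4903 m/s².

0.49 m/s²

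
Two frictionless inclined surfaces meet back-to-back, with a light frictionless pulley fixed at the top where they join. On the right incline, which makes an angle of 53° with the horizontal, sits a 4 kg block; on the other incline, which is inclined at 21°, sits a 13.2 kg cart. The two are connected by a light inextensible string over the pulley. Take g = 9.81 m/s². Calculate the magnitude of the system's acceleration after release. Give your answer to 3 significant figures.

Resolve each weight along its own incline: the 4 kg mass has component 4 × 9.81 × sin 53° = 31.338 N down its slope, and the 13.2 kg mass has 13.2 × 9.81 × sin 21° = 46.406 N down its slope.
The 13.2 kg side's 46.406 N exceeds the other side's 31.338 N, so that mass slides down and the 4 kg mass slides up. Taking that direction as positive, Newton's second law for the whole system gives 46.406 − 31.338 = (4 + 13.2) a, so a = 15.068 / 17.2 = 0.8760 m/s².

0.876 m/s²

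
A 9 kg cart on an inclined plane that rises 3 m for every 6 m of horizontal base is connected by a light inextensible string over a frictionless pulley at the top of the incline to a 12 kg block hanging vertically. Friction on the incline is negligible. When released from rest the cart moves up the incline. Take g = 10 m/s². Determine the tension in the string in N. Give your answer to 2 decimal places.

74.43 N

For the cart on the incline: the weight component along the slope is m₁g sin 26.57° = 9 × 10 × 0.4472 = 40.248 N and the normal force is N = m₁g cos 26.57° = 80.498 N.
Newton's second law for the cart (up-slope positive): T − 40.248 = 9 a. For the hanging block (downward positive): 12 × 10 − T = 12 a.
Adding the two equations eliminates T: 79.752 = 21 a, so a = 3.7977 m/s².
Then from the hanging block's equation, T = 12 × (10 − 3.7977) = 74.428 N.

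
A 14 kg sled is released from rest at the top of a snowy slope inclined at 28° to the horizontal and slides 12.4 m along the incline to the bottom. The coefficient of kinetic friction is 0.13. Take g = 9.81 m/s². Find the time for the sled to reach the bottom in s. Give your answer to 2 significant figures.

The weight component along the incline is mg sin 28° = 64.477 N and the normal force is N = mg cos 28° = 121.264 N.
Friction up the slope is f = μN = 0.13 × 121.264 = 15.764 N, so the net downslope force is 64.477 − 15.764 = 48.713 N and a = 48.713 / 14 = 3.4795 m/s².
Starting from rest, L = ½at², so t = √(2L/a) = √(2 × 12.4 / 3.4795) = 2.6697 s.

2.7 s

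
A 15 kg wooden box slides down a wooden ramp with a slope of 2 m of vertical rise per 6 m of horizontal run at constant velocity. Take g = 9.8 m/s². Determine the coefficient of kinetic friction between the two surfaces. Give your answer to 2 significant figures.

0.33

At constant velocity the net force along the incline is zero: mg sin 18.43° = μ mg cos 18.43°.
So μ = tan 18.43° = 0.3162 / 0.9487 = 0.3333.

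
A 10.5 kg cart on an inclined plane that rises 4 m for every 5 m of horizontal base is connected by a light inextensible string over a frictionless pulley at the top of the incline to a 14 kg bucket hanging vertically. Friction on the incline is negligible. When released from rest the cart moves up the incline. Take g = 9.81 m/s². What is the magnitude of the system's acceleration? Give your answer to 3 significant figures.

2.98 m/s²

For the cart on the incline: the weight component along the slope is m₁g sin 38.66° = 10.5 × 9.81 × 0.6247 = 64.347 N and the normal force is N = m₁g cos 38.66° = 80.433 N.
Newton's second law for the cart (up-slope positive): T − 64.347 = 10.5 a. For the hanging bucket (downward positive): 14 × 9.81 − T = 14 a.
Adding the two equations eliminates T: 72.993 = 24.5 a, so a = 2.9793 m/s².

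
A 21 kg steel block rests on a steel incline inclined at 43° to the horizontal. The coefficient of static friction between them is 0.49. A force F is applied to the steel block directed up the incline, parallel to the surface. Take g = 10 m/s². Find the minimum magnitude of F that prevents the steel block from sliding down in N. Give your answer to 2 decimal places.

67.96 N

The normal force is N = mg cos 43° = 153.584 N. With F at its minimum the steel block is on the verge of sliding down, so static friction is at its maximum μ_s N = 0.49 × 153.584 = 75.256 N and acts up the slope.
Equilibrium along the incline: F + μ_s N = mg sin 43°, so F = 143.220 − 75.256 = 67.964 N.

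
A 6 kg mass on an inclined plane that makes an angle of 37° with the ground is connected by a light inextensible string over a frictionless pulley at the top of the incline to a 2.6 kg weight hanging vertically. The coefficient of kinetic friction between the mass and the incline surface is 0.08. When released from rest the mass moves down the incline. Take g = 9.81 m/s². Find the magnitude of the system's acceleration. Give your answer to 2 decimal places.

For the mass on the incline: the weight component along the slope is m₁g sin 37° = 6 × 9.81 × 0.6018 = 35.422 N and the normal force is N = m₁g cos 37° = 47.008 N.
Kinetic friction opposes the mass's motion down the incline: f = μN = 0.08 × 47.008 = 3.761 N acting up the slope.
Newton's second law for the mass (down-slope positive): 35.422 − 3.761 − T = 6 a. For the hanging weight (upward positive): T − 2.6 × 9.81 = 2.6 a.
Adding the two equations eliminates T: 6.155 = 8.6 a, so a = 0.7157 m/s².

0.72 m/s²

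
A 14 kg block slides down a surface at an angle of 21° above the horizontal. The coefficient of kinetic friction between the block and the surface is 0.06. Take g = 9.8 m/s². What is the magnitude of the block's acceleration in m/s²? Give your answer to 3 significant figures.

Resolving the weight along the incline: the component pulling the block down the slope is mg sin 21° = 14 × 9.8 × 0.3584 = 49.172 N, and the normal force is N = mg cos 21° = 14 × 9.8 × 0.9336 = 128.090 N.
Kinetic friction acts up the slope with magnitude f = μN = 0.06 × 128.090 = 7.685 N.
Net force along the incline is 49.172 − 7.685 = 41.487 N, so a = 41.487 / 14 = 2.9634 m/s².

2.96 m/s²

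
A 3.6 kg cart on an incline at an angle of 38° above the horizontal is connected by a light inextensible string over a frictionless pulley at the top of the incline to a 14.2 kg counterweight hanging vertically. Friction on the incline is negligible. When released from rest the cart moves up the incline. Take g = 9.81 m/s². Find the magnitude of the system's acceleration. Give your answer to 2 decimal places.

6.60 m/s²

For the cart on the incline: the weight component along the slope is m₁g sin 38° = 3.6 × 9.81 × 0.6157 = 21.744 N and the normal force is N = m₁g cos 38° = 27.829 N.
Newton's second law for the cart (up-slope positive): T − 21.744 = 3.6 a. For the hanging counterweight (downward positive): 14.2 × 9.81 − T = 14.2 a.
Adding the two equations eliminates T: 117.558 = 17.8 a, so a = 6.6044 m/s².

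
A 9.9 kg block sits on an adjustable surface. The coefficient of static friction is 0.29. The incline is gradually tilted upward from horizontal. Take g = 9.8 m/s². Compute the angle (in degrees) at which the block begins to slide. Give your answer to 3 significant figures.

At the threshold of sliding, static friction is at its maximum μ_s N and exactly balances the weight component along the incline: mg sin θ = μ_s mg cos θ.
Hence tan θ = μ_s = 0.29, so θ = arctan(0.29) = 16.1722°.

16.2°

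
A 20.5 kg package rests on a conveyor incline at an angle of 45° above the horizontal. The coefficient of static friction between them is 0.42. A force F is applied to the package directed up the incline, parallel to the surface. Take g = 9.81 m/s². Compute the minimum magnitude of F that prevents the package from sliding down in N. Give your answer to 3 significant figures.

The normal force is N = mg cos 45° = 142.203 N. With F at its minimum the package is on the verge of sliding down, so static friction is at its maximum μ_s N = 0.42 × 142.203 = 59.725 N and acts up the slope.
Equilibrium along the incline: F + μ_s N = mg sin 45°, so F = 142.203 − 59.725 = 82.478 N.

82.5 N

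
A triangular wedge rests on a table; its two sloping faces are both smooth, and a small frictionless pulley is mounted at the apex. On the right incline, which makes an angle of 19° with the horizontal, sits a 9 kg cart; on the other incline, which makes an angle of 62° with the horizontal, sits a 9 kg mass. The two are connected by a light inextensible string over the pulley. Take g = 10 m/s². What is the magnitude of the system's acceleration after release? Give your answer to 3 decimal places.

Resolve each weight along its own incline: the 9 kg mass has component 9 × 10 × sin 19° = 29.301 N down its slope, and the 9 kg mass has 9 × 10 × sin 62° = 79.465 N down its slope.
The 9 kg side's 79.465 N exceeds the other side's 29.301 N, so that mass slides down and the 9 kg mass slides up. Taking that direction as positive, Newton's second law for the whole system gives 79.465 − 29.301 = (9 + 9) a, so a = 50.164 / 18 = 2.7869 m/s².

2.787 m/s²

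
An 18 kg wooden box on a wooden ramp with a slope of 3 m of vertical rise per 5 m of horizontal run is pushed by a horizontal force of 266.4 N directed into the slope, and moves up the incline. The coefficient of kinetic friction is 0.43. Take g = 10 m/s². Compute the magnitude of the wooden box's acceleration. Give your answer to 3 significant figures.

0.584 m/s²

The horizontal push has components F cos 30.96° = 266.4 × 0.8575 = 228.438 N up the incline and F sin 30.96° = 266.4 × 0.5145 = 137.063 N pressing into the surface.
The normal force is therefore N = mg cos 30.96° + F sin 30.96° = 154.350 + 137.063 = 291.413 N, and kinetic friction down the slope is μN = 0.43 × 291.413 = 125.308 N.
Along the incline: F cos 30.96° − mg sin 30.96° − μN = ma, so 228.438 − 92.610 − 125.308 = 18 a, giving a = 0.5844 m/s².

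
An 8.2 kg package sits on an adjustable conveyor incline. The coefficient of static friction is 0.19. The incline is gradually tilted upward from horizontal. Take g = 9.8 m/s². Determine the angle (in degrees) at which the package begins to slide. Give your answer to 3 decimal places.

At the threshold of sliding, static friction is at its maximum μ_s N and exactly balances the weight component along the incline: mg sin θ = μ_s mg cos θ.
Hence tan θ = μ_s = 0.19, so θ = arctan(0.19) = 10.7580°.

10.758°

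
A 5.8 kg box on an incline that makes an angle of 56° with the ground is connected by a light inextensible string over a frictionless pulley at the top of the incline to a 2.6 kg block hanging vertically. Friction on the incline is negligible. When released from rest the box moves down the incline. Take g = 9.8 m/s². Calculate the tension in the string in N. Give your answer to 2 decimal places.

32.18 N

For the box on the incline: the weight component along the slope is m₁g sin 56° = 5.8 × 9.8 × 0.8290 = 47.120 N and the normal force is N = m₁g cos 56° = 31.785 N.
Newton's second law for the box (down-slope positive): 47.120 − T = 5.8 a. For the hanging block (upward positive): T − 2.6 × 9.8 = 2.6 a.
Adding the two equations eliminates T: 21.640 = 8.4 a, so a = 2.5762 m/s².
Then from the hanging block's equation, T = 2.6 × (9.8 + 2.5762) = 32.178 N.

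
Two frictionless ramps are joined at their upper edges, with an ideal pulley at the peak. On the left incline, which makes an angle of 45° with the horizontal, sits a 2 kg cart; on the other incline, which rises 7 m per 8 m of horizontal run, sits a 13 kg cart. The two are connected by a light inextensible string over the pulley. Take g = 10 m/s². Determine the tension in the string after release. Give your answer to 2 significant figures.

Resolve each weight along its own incline: the 2 kg mass has component 2 × 10 × sin 45° = 14.142 N down its slope, and the 13 kg mass has 13 × 10 × sin 41.19° = 85.606 N down its slope.
The 13 kg side's 85.606 N exceeds the other side's 14.142 N, so that mass slides down and the 2 kg mass slides up. Taking that direction as positive, Newton's second law for the whole system gives 85.606 − 14.142 = (2 + 13) a, so a = 71.464 / 15 = 4.7643 m/s².
For the 2 kg mass (up-slope positive): T − 14.142 = 2 × 4.7643, so T = 23.671 N.

24 N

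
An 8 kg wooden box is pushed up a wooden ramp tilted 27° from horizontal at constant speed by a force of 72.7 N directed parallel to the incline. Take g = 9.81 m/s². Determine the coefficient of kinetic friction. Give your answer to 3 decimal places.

At constant speed ΣF = 0 along the incline. The applied 72.7 N acts up the slope; the weight component mg sin 27° = 35.629 N and kinetic friction μN both act down the slope.
So 72.7 = 35.629 + μ × 69.926, giving μ = (72.7 − 35.629) / 69.926 = 0.5301.

0.530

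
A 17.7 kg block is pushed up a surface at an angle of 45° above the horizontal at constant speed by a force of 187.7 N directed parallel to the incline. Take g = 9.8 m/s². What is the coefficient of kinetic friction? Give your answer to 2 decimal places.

At constant speed ΣF = 0 along the incline. The applied 187.7 N acts up the slope; the weight component mg sin 45° = 122.655 N and kinetic friction μN both act down the slope.
So 187.7 = 122.655 + μ × 122.655, giving μ = (187.7 − 122.655) / 122.655 = 0.5303.

0.53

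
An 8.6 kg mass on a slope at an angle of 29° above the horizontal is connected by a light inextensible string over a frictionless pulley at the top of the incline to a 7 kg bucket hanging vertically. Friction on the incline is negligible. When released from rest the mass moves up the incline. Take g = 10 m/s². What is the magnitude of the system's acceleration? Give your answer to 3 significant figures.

For the mass on the incline: the weight component along the slope is m₁g sin 29° = 8.6 × 10 × 0.4848 = 41.693 N and the normal force is N = m₁g cos 29° = 75.217 N.
Newton's second law for the mass (up-slope positive): T − 41.693 = 8.6 a. For the hanging bucket (downward positive): 7 × 10 − T = 7 a.
Adding the two equations eliminates T: 28.307 = 15.6 a, so a = 1.8146 m/s².

1.81 m/s²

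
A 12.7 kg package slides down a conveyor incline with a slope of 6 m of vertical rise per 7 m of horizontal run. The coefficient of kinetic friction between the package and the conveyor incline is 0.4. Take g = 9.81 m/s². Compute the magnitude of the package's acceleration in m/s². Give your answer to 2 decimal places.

3.40 m/s²

Resolving the weight along the incline: the component pulling the package down the slope is mg sin 40.60° = 12.7 × 9.81 × 0.6508 = 81.081 N, and the normal force is N = mg cos 40.60° = 12.7 × 9.81 × 0.7593 = 94.599 N.
Kinetic friction acts up the slope with magnitude f = μN = 0.4 × 94.599 = 37.840 N.
Net force along the incline is 81.081 − 37.840 = 43.241 N, so a = 43.241 / 12.7 = 3.4048 m/s².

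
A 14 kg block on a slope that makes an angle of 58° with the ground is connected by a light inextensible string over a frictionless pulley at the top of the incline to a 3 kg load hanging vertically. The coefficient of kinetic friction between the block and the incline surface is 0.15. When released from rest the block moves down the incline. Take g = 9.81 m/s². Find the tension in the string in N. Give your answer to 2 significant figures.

43 N

For the block on the incline: the weight component along the slope is m₁g sin 58° = 14 × 9.81 × 0.8480 = 116.464 N and the normal force is N = m₁g cos 58° = 72.779 N.
Kinetic friction opposes the block's motion down the incline: f = μN = 0.15 × 72.779 = 10.917 N acting up the slope.
Newton's second law for the block (down-slope positive): 116.464 − 10.917 − T = 14 a. For the hanging load (upward positive): T − 3 × 9.81 = 3 a.
Adding the two equations eliminates T: 76.117 = 17 a, so a = 4.4775 m/s².
Then from the hanging load's equation, T = 3 × (9.81 + 4.4775) = 42.863 N.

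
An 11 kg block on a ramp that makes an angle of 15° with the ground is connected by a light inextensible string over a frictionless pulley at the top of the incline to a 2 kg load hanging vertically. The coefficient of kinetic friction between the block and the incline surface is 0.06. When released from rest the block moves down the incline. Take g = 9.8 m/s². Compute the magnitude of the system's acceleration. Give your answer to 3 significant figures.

For the block on the incline: the weight component along the slope is m₁g sin 15° = 11 × 9.8 × 0.2588 = 27.899 N and the normal force is N = m₁g cos 15° = 104.127 N.
Kinetic friction opposes the block's motion down the incline: f = μN = 0.06 × 104.127 = 6.248 N acting up the slope.
Newton's second law for the block (down-slope positive): 27.899 − 6.248 − T = 11 a. For the hanging load (upward positive): T − 2 × 9.8 = 2 a.
Adding the two equations eliminates T: 2.051 = 13 a, so a = 0.1578 m/s².

0.158 m/s²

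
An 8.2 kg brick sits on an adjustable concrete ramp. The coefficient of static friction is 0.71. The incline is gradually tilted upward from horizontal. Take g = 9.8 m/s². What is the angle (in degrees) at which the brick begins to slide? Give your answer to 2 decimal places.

35.37°

At the threshold of sliding, static friction is at its maximum μ_s N and exactly balances the weight component along the incline: mg sin θ = μ_s mg cos θ.
Hence tan θ = μ_s = 0.71, so θ = arctan(0.71) = 35.3748°.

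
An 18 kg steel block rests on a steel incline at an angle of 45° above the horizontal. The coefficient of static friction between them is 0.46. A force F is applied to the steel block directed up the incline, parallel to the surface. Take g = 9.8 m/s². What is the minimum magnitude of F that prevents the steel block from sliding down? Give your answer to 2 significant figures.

67 N

The normal force is N = mg cos 45° = 124.734 N. With F at its minimum the steel block is on the verge of sliding down, so static friction is at its maximum μ_s N = 0.46 × 124.734 = 57.378 N and acts up the slope.
Equilibrium along the incline: F + μ_s N = mg sin 45°, so F = 124.734 − 57.378 = 67.356 N.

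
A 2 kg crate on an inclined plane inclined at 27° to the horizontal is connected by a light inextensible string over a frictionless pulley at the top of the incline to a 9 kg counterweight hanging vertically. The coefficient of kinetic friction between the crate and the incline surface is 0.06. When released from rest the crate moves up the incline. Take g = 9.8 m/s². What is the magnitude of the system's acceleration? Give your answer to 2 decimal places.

For the crate on the incline: the weight component along the slope is m₁g sin 27° = 2 × 9.8 × 0.4540 = 8.898 N and the normal force is N = m₁g cos 27° = 17.464 N.
Kinetic friction opposes the crate's motion up the incline: f = μN = 0.06 × 17.464 = 1.048 N acting down the slope.
Newton's second law for the crate (up-slope positive): T − 8.898 − 1.048 = 2 a. For the hanging counterweight (downward positive): 9 × 9.8 − T = 9 a.
Adding the two equations eliminates T: 78.254 = 11 a, so a = 7.1140 m/s².

7.11 m/s²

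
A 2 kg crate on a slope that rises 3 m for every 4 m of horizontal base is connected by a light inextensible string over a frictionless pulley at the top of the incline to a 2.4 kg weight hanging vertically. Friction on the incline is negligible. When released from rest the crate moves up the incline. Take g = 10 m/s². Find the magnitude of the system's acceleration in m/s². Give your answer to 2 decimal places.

For the crate on the incline: the weight component along the slope is m₁g sin 36.87° = 2 × 10 × 0.6000 = 12.000 N and the normal force is N = m₁g cos 36.87° = 16.000 N.
Newton's second law for the crate (up-slope positive): T − 12.000 = 2 a. For the hanging weight (downward positive): 2.4 × 10 − T = 2.4 a.
Adding the two equations eliminates T: 12.000 = 4.4 a, so a = 2.7273 m/s².

2.73 m/s²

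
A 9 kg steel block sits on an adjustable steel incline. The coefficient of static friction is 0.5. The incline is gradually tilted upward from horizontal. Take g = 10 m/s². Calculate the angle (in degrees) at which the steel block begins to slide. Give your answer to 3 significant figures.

26.6°

At the threshold of sliding, static friction is at its maximum μ_s N and exactly balances the weight component along the incline: mg sin θ = μ_s mg cos θ.
Hence tan θ = μ_s = 0.5, so θ = arctan(0.5) = 26.5651°.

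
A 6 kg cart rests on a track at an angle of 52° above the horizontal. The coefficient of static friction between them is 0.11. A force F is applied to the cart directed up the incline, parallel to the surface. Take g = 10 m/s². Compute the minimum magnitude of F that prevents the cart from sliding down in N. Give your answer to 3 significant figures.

43.2 N

The normal force is N = mg cos 52° = 36.940 N. With F at its minimum the cart is on the verge of sliding down, so static friction is at its maximum μ_s N = 0.11 × 36.940 = 4.063 N and acts up the slope.
Equilibrium along the incline: F + μ_s N = mg sin 52°, so F = 47.281 − 4.063 = 43.218 N.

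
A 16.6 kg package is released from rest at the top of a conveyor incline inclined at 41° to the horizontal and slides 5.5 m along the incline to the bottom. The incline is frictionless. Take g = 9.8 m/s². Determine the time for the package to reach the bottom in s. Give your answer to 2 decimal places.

The weight component along the incline is mg sin 41° = 106.728 N and the normal force is N = mg cos 41° = 122.776 N.
With no friction, a = g sin 41° = 6.4294 m/s².
Starting from rest, L = ½at², so t = √(2L/a) = √(2 × 5.5 / 6.4294) = 1.3080 s.

1.31 s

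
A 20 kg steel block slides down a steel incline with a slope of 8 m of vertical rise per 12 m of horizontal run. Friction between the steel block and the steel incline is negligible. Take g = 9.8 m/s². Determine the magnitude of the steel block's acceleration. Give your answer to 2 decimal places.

5.44 m/s²

Resolving the weight along the incline: the component pulling the steel block down the slope is mg sin 33.69° = 20 × 9.8 × 0.5547 = 108.721 N, and the normal force is N = mg cos 33.69° = 20 × 9.8 × 0.8321 = 163.092 N.
With no friction the net force along the incline is 108.721 N, so a = g sin 33.69° = 108.721 / 20 = 5.4360 m/s².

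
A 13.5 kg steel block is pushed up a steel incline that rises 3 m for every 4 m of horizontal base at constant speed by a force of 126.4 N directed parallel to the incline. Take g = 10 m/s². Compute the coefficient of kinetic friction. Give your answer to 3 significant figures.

At constant speed ΣF = 0 along the incline. The applied 126.4 N acts up the slope; the weight component mg sin 36.87° = 81.000 N and kinetic friction μN both act down the slope.
So 126.4 = 81.000 + μ × 108.000, giving μ = (126.4 − 81.000) / 108.000 = 0.4204.

0.420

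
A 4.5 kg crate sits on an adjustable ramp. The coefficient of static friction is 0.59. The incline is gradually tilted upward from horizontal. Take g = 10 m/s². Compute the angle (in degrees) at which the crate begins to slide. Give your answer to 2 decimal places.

At the threshold of sliding, static friction is at its maximum μ_s N and exactly balances the weight component along the incline: mg sin θ = μ_s mg cos θ.
Hence tan θ = μ_s = 0.59, so θ = arctan(0.59) = 30.5406°.

30.54°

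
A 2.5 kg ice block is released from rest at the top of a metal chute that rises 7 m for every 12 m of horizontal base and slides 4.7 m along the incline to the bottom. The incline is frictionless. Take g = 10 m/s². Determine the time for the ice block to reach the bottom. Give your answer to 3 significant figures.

The weight component along the incline is mg sin 30.26° = 12.597 N and the normal force is N = mg cos 30.26° = 21.594 N.
With no friction, a = g sin 30.26° = 5.0387 m/s².
Starting from rest, L = ½at², so t = √(2L/a) = √(2 × 4.7 / 5.0387) = 1.3659 s.

1.37 s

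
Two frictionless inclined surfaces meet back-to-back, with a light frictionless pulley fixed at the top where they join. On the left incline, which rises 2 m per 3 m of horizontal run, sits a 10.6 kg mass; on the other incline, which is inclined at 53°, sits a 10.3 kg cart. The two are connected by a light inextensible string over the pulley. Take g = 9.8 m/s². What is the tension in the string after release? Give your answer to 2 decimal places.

Resolve each weight along its own incline: the 10.6 kg mass has component 10.6 × 9.8 × sin 33.69° = 57.622 N down its slope, and the 10.3 kg mass has 10.3 × 9.8 × sin 53° = 80.614 N down its slope.
The 10.3 kg side's 80.614 N exceeds the other side's 57.622 N, so that mass slides down and the 10.6 kg mass slides up. Taking that direction as positive, Newton's second law for the whole system gives 80.614 − 57.622 = (10.6 + 10.3) a, so a = 22.992 / 20.9 = 1.1001 m/s².
For the 10.6 kg mass (up-slope positive): T − 57.622 = 10.6 × 1.1001, so T = 69.283 N.

69.28 N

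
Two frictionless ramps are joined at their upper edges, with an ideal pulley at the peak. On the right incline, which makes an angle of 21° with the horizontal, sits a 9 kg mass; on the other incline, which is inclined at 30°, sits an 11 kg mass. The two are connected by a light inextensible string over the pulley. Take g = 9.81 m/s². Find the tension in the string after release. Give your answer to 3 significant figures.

Resolve each weight along its own incline: the 9 kg mass has component 9 × 9.81 × sin 21° = 31.640 N down its slope, and the 11 kg mass has 11 × 9.81 × sin 30° = 53.955 N down its slope.
The 11 kg side's 53.955 N exceeds the other side's 31.640 N, so that mass slides down and the 9 kg mass slides up. Taking that direction as positive, Newton's second law for the whole system gives 53.955 − 31.640 = (9 + 11) a, so a = 22.315 / 20 = 1.1158 m/s².
For the 9 kg mass (up-slope positive): T − 31.640 = 9 × 1.1158, so T = 41.682 N.

41.7 N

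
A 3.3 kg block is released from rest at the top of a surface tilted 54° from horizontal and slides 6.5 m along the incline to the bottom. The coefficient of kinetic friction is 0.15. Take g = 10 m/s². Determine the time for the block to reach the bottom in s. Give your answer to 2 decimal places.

1.34 s

The weight component along the incline is mg sin 54° = 26.698 N and the normal force is N = mg cos 54° = 19.397 N.
Friction up the slope is f = μN = 0.15 × 19.397 = 2.910 N, so the net downslope force is 26.698 − 2.910 = 23.788 N and a = 23.788 / 3.3 = 7.2085 m/s².
Starting from rest, L = ½at², so t = √(2L/a) = √(2 × 6.5 / 7.2085) = 1.3429 s.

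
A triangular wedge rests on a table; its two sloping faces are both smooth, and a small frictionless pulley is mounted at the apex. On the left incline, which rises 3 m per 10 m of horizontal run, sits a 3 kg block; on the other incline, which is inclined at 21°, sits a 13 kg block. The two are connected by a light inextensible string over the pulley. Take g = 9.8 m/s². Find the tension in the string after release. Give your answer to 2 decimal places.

15.42 N

Resolve each weight along its own incline: the 3 kg mass has component 3 × 9.8 × sin 16.70° = 8.448 N down its slope, and the 13 kg mass has 13 × 9.8 × sin 21° = 45.656 N down its slope.
The 13 kg side's 45.656 N exceeds the other side's 8.448 N, so that mass slides down and the 3 kg mass slides up. Taking that direction as positive, Newton's second law for the whole system gives 45.656 − 8.448 = (3 + 13) a, so a = 37.208 / 16 = 2.3255 m/s².
For the 3 kg mass (up-slope positive): T − 8.448 = 3 × 2.3255, so T = 15.425 N.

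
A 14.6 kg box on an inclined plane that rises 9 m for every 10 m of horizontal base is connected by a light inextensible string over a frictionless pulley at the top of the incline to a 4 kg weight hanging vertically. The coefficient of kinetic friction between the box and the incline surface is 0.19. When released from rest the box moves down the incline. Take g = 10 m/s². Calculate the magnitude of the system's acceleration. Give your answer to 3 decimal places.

For the box on the incline: the weight component along the slope is m₁g sin 41.99° = 14.6 × 10 × 0.6690 = 97.674 N and the normal force is N = m₁g cos 41.99° = 108.521 N.
Kinetic friction opposes the box's motion down the incline: f = μN = 0.19 × 108.521 = 20.619 N acting up the slope.
Newton's second law for the box (down-slope positive): 97.674 − 20.619 − T = 14.6 a. For the hanging weight (upward positive): T − 4 × 10 = 4 a.
Adding the two equations eliminates T: 37.055 = 18.6 a, so a = 1.9922 m/s².

1.992 m/s²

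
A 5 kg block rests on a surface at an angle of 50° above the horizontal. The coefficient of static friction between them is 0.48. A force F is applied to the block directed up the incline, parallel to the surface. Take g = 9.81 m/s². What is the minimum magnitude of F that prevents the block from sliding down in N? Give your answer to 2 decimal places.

The normal force is N = mg cos 50° = 31.529 N. With F at its minimum the block is on the verge of sliding down, so static friction is at its maximum μ_s N = 0.48 × 31.529 = 15.134 N and acts up the slope.
Equilibrium along the incline: F + μ_s N = mg sin 50°, so F = 37.574 − 15.134 = 22.440 N.

22.44 N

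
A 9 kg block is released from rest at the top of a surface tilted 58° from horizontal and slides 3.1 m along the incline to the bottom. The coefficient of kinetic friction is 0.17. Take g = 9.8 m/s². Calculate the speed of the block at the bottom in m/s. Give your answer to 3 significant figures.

6.79 m/s

The weight component along the incline is mg sin 58° = 74.798 N and the normal force is N = mg cos 58° = 46.739 N.
Friction up the slope is f = μN = 0.17 × 46.739 = 7.946 N, so the net downslope force is 74.798 − 7.946 = 66.852 N and a = 66.852 / 9 = 7.4280 m/s².
Starting from rest over a distance of 3.1 m, v² = 2aL = 2 × 7.4280 × 3.1 = 46.0536, so v = 6.7863 m/s.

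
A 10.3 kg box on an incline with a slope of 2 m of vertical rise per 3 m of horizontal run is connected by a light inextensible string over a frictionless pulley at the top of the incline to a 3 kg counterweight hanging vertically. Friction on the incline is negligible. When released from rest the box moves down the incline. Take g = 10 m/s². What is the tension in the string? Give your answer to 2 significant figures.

For the box on the incline: the weight component along the slope is m₁g sin 33.69° = 10.3 × 10 × 0.5547 = 57.134 N and the normal force is N = m₁g cos 33.69° = 85.701 N.
Newton's second law for the box (down-slope positive): 57.134 − T = 10.3 a. For the hanging counterweight (upward positive): T − 3 × 10 = 3 a.
Adding the two equations eliminates T: 27.134 = 13.3 a, so a = 2.0402 m/s².
Then from the hanging counterweight's equation, T = 3 × (10 + 2.0402) = 36.121 N.

36 N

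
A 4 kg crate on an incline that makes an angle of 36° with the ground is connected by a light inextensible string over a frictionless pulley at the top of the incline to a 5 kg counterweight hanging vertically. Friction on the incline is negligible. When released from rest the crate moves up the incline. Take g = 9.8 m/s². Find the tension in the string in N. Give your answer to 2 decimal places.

For the crate on the incline: the weight component along the slope is m₁g sin 36° = 4 × 9.8 × 0.5878 = 23.042 N and the normal force is N = m₁g cos 36° = 31.713 N.
Newton's second law for the crate (up-slope positive): T − 23.042 = 4 a. For the hanging counterweight (downward positive): 5 × 9.8 − T = 5 a.
Adding the two equations eliminates T: 25.958 = 9 a, so a = 2.8842 m/s².
Then from the hanging counterweight's equation, T = 5 × (9.8 − 2.8842) = 34.579 N.

34.58 N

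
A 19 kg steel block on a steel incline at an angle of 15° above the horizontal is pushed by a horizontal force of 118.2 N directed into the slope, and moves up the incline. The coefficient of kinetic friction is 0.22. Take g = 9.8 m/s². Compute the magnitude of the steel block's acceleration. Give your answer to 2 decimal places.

The horizontal push has components F cos 15° = 118.2 × 0.9659 = 114.169 N up the incline and F sin 15° = 118.2 × 0.2588 = 30.590 N pressing into the surface.
The normal force is therefore N = mg cos 15° + F sin 15° = 179.851 + 30.590 = 210.441 N, and kinetic friction down the slope is μN = 0.22 × 210.441 = 46.297 N.
Along the incline: F cos 15° − mg sin 15° − μN = ma, so 114.169 − 48.189 − 46.297 = 19 a, giving a = 1.0359 m/s².

1.04 m/s²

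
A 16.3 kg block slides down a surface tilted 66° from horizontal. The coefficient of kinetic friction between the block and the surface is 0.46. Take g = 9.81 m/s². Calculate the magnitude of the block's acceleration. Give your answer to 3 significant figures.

7.13 m/s²

Resolving the weight along the incline: the component pulling the block down the slope is mg sin 66° = 16.3 × 9.81 × 0.9135 = 146.071 N, and the normal force is N = mg cos 66° = 16.3 × 9.81 × 0.4067 = 65.033 N.
Kinetic friction acts up the slope with magnitude f = μN = 0.46 × 65.033 = 29.915 N.
Net force along the incline is 146.071 − 29.915 = 116.156 N, so a = 116.156 / 16.3 = 7.1261 m/s².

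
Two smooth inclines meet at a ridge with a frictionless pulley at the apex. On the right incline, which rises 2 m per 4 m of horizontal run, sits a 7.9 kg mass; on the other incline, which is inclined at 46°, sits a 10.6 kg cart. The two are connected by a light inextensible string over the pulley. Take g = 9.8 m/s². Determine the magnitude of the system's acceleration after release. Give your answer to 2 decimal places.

2.17 m/s²

Resolve each weight along its own incline: the 7.9 kg mass has component 7.9 × 9.8 × sin 26.57° = 34.623 N down its slope, and the 10.6 kg mass has 10.6 × 9.8 × sin 46° = 74.725 N down its slope.
The 10.6 kg side's 74.725 N exceeds the other side's 34.623 N, so that mass slides down and the 7.9 kg mass slides up. Taking that direction as positive, Newton's second law for the whole system gives 74.725 − 34.623 = (7.9 + 10.6) a, so a = 40.102 / 18.5 = 2.1677 m/s².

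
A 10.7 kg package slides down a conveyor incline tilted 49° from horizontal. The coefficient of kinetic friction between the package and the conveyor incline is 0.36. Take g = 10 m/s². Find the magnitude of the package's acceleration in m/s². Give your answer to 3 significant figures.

5.19 m/s²

Resolving the weight along the incline: the component pulling the package down the slope is mg sin 49° = 10.7 × 10 × 0.7547 = 80.753 N, and the normal force is N = mg cos 49° = 10.7 × 10 × 0.6561 = 70.203 N.
Kinetic friction acts up the slope with magnitude f = μN = 0.36 × 70.203 = 25.273 N.
Net force along the incline is 80.753 − 25.273 = 55.480 N, so a = 55.480 / 10.7 = 5.1850 m/s².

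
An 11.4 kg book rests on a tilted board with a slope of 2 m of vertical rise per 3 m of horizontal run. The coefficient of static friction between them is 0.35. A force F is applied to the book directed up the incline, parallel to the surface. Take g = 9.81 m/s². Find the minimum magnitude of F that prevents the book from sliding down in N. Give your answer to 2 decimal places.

29.47 N

The normal force is N = mg cos 33.69° = 93.052 N. With F at its minimum the book is on the verge of sliding down, so static friction is at its maximum μ_s N = 0.35 × 93.052 = 32.568 N and acts up the slope.
Equilibrium along the incline: F + μ_s N = mg sin 33.69°, so F = 62.034 − 32.568 = 29.466 N.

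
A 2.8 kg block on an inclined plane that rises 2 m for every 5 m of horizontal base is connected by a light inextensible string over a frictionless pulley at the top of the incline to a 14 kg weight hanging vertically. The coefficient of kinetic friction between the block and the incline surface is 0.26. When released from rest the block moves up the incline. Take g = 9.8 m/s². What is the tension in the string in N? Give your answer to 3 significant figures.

For the block on the incline: the weight component along the slope is m₁g sin 21.80° = 2.8 × 9.8 × 0.3714 = 10.191 N and the normal force is N = m₁g cos 21.80° = 25.477 N.
Kinetic friction opposes the block's motion up the incline: f = μN = 0.26 × 25.477 = 6.624 N acting down the slope.
Newton's second law for the block (up-slope positive): T − 10.191 − 6.624 = 2.8 a. For the hanging weight (downward positive): 14 × 9.8 − T = 14 a.
Adding the two equations eliminates T: 120.385 = 16.8 a, so a = 7.1658 m/s².
Then from the hanging weight's equation, T = 14 × (9.8 − 7.1658) = 36.879 N.

36.9 N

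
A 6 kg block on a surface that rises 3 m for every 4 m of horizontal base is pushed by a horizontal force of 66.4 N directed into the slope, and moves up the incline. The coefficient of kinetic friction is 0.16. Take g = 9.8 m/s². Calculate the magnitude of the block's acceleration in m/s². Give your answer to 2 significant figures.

The horizontal push has components F cos 36.87° = 66.4 × 0.8000 = 53.120 N up the incline and F sin 36.87° = 66.4 × 0.6000 = 39.840 N pressing into the surface.
The normal force is therefore N = mg cos 36.87° + F sin 36.87° = 47.040 + 39.840 = 86.880 N, and kinetic friction down the slope is μN = 0.16 × 86.880 = 13.901 N.
Along the incline: F cos 36.87° − mg sin 36.87° − μN = ma, so 53.120 − 35.280 − 13.901 = 6 a, giving a = 0.6565 m/s².

0.66 m/s²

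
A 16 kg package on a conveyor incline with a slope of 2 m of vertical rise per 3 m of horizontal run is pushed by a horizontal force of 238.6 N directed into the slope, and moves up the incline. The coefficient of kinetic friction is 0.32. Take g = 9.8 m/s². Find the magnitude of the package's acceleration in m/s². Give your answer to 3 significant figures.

The horizontal push has components F cos 33.69° = 238.6 × 0.8321 = 198.539 N up the incline and F sin 33.69° = 238.6 × 0.5547 = 132.351 N pressing into the surface.
The normal force is therefore N = mg cos 33.69° + F sin 33.69° = 130.473 + 132.351 = 262.824 N, and kinetic friction down the slope is μN = 0.32 × 262.824 = 84.104 N.
Along the incline: F cos 33.69° − mg sin 33.69° − μN = ma, so 198.539 − 86.977 − 84.104 = 16 a, giving a = 1.7161 m/s².

1.72 m/s²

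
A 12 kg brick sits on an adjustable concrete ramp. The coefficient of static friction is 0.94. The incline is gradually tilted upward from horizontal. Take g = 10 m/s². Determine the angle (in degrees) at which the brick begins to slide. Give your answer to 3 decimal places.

At the threshold of sliding, static friction is at its maximum μ_s N and exactly balances the weight component along the incline: mg sin θ = μ_s mg cos θ.
Hence tan θ = μ_s = 0.94, so θ = arctan(0.94) = 43.2285°.

43.229°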